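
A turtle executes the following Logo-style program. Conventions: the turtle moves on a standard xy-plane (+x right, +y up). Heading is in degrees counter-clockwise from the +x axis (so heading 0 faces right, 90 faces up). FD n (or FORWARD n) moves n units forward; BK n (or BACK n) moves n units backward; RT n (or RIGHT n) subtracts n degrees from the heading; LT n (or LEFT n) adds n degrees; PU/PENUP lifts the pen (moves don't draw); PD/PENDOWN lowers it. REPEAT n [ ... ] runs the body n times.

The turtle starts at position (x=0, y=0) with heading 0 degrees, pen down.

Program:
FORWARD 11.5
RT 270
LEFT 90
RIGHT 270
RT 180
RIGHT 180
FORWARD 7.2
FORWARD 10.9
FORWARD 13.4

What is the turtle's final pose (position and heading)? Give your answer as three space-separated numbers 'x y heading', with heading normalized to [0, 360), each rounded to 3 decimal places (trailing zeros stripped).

Executing turtle program step by step:
Start: pos=(0,0), heading=0, pen down
FD 11.5: (0,0) -> (11.5,0) [heading=0, draw]
RT 270: heading 0 -> 90
LT 90: heading 90 -> 180
RT 270: heading 180 -> 270
RT 180: heading 270 -> 90
RT 180: heading 90 -> 270
FD 7.2: (11.5,0) -> (11.5,-7.2) [heading=270, draw]
FD 10.9: (11.5,-7.2) -> (11.5,-18.1) [heading=270, draw]
FD 13.4: (11.5,-18.1) -> (11.5,-31.5) [heading=270, draw]
Final: pos=(11.5,-31.5), heading=270, 4 segment(s) drawn

Answer: 11.5 -31.5 270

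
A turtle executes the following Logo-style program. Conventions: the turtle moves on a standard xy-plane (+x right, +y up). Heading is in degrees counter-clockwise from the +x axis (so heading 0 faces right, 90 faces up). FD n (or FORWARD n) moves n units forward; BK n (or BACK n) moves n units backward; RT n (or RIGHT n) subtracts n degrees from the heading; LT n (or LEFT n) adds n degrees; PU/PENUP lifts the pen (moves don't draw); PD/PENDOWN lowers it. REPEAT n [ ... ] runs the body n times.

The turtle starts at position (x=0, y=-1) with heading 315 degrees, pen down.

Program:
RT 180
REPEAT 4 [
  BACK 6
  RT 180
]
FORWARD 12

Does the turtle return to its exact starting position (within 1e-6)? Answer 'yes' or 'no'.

Executing turtle program step by step:
Start: pos=(0,-1), heading=315, pen down
RT 180: heading 315 -> 135
REPEAT 4 [
  -- iteration 1/4 --
  BK 6: (0,-1) -> (4.243,-5.243) [heading=135, draw]
  RT 180: heading 135 -> 315
  -- iteration 2/4 --
  BK 6: (4.243,-5.243) -> (0,-1) [heading=315, draw]
  RT 180: heading 315 -> 135
  -- iteration 3/4 --
  BK 6: (0,-1) -> (4.243,-5.243) [heading=135, draw]
  RT 180: heading 135 -> 315
  -- iteration 4/4 --
  BK 6: (4.243,-5.243) -> (0,-1) [heading=315, draw]
  RT 180: heading 315 -> 135
]
FD 12: (0,-1) -> (-8.485,7.485) [heading=135, draw]
Final: pos=(-8.485,7.485), heading=135, 5 segment(s) drawn

Start position: (0, -1)
Final position: (-8.485, 7.485)
Distance = 12; >= 1e-6 -> NOT closed

Answer: no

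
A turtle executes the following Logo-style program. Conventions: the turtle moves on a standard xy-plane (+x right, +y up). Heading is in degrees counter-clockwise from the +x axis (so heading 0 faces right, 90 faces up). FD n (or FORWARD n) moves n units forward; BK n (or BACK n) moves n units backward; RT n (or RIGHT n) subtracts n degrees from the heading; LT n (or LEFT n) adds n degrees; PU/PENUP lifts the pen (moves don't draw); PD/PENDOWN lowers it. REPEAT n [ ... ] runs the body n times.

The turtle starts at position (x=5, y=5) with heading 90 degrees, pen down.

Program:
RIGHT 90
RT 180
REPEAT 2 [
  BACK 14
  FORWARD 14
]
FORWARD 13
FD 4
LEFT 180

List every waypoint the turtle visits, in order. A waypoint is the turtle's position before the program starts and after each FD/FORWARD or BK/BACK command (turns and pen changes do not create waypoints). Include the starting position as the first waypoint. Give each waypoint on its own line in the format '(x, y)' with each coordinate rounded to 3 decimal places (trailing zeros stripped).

Executing turtle program step by step:
Start: pos=(5,5), heading=90, pen down
RT 90: heading 90 -> 0
RT 180: heading 0 -> 180
REPEAT 2 [
  -- iteration 1/2 --
  BK 14: (5,5) -> (19,5) [heading=180, draw]
  FD 14: (19,5) -> (5,5) [heading=180, draw]
  -- iteration 2/2 --
  BK 14: (5,5) -> (19,5) [heading=180, draw]
  FD 14: (19,5) -> (5,5) [heading=180, draw]
]
FD 13: (5,5) -> (-8,5) [heading=180, draw]
FD 4: (-8,5) -> (-12,5) [heading=180, draw]
LT 180: heading 180 -> 0
Final: pos=(-12,5), heading=0, 6 segment(s) drawn
Waypoints (7 total):
(5, 5)
(19, 5)
(5, 5)
(19, 5)
(5, 5)
(-8, 5)
(-12, 5)

Answer: (5, 5)
(19, 5)
(5, 5)
(19, 5)
(5, 5)
(-8, 5)
(-12, 5)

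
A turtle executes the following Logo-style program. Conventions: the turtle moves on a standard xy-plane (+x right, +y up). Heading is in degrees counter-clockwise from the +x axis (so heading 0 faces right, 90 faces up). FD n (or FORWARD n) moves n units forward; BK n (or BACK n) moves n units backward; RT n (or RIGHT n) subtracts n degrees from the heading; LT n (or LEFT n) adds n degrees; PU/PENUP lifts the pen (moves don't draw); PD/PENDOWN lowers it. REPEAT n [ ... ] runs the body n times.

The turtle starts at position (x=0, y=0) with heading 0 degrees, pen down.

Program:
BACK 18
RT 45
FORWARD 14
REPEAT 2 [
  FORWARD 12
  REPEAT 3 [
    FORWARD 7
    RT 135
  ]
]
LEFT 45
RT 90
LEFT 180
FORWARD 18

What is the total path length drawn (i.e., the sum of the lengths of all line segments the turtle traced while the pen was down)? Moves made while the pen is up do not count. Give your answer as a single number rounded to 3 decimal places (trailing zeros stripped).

Executing turtle program step by step:
Start: pos=(0,0), heading=0, pen down
BK 18: (0,0) -> (-18,0) [heading=0, draw]
RT 45: heading 0 -> 315
FD 14: (-18,0) -> (-8.101,-9.899) [heading=315, draw]
REPEAT 2 [
  -- iteration 1/2 --
  FD 12: (-8.101,-9.899) -> (0.385,-18.385) [heading=315, draw]
  REPEAT 3 [
    -- iteration 1/3 --
    FD 7: (0.385,-18.385) -> (5.335,-23.335) [heading=315, draw]
    RT 135: heading 315 -> 180
    -- iteration 2/3 --
    FD 7: (5.335,-23.335) -> (-1.665,-23.335) [heading=180, draw]
    RT 135: heading 180 -> 45
    -- iteration 3/3 --
    FD 7: (-1.665,-23.335) -> (3.284,-18.385) [heading=45, draw]
    RT 135: heading 45 -> 270
  ]
  -- iteration 2/2 --
  FD 12: (3.284,-18.385) -> (3.284,-30.385) [heading=270, draw]
  REPEAT 3 [
    -- iteration 1/3 --
    FD 7: (3.284,-30.385) -> (3.284,-37.385) [heading=270, draw]
    RT 135: heading 270 -> 135
    -- iteration 2/3 --
    FD 7: (3.284,-37.385) -> (-1.665,-32.435) [heading=135, draw]
    RT 135: heading 135 -> 0
    -- iteration 3/3 --
    FD 7: (-1.665,-32.435) -> (5.335,-32.435) [heading=0, draw]
    RT 135: heading 0 -> 225
  ]
]
LT 45: heading 225 -> 270
RT 90: heading 270 -> 180
LT 180: heading 180 -> 0
FD 18: (5.335,-32.435) -> (23.335,-32.435) [heading=0, draw]
Final: pos=(23.335,-32.435), heading=0, 11 segment(s) drawn

Segment lengths:
  seg 1: (0,0) -> (-18,0), length = 18
  seg 2: (-18,0) -> (-8.101,-9.899), length = 14
  seg 3: (-8.101,-9.899) -> (0.385,-18.385), length = 12
  seg 4: (0.385,-18.385) -> (5.335,-23.335), length = 7
  seg 5: (5.335,-23.335) -> (-1.665,-23.335), length = 7
  seg 6: (-1.665,-23.335) -> (3.284,-18.385), length = 7
  seg 7: (3.284,-18.385) -> (3.284,-30.385), length = 12
  seg 8: (3.284,-30.385) -> (3.284,-37.385), length = 7
  seg 9: (3.284,-37.385) -> (-1.665,-32.435), length = 7
  seg 10: (-1.665,-32.435) -> (5.335,-32.435), length = 7
  seg 11: (5.335,-32.435) -> (23.335,-32.435), length = 18
Total = 116

Answer: 116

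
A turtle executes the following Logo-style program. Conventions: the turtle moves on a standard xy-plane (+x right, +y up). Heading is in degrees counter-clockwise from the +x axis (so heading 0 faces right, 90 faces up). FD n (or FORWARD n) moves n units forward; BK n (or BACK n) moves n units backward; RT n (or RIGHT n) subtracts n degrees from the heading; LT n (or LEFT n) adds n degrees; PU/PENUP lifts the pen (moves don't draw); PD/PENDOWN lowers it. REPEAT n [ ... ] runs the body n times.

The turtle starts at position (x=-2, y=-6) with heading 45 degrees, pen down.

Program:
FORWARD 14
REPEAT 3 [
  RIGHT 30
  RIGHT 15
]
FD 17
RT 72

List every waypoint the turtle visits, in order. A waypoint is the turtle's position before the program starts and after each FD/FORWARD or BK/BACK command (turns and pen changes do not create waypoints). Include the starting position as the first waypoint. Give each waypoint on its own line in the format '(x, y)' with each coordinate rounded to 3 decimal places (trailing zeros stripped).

Answer: (-2, -6)
(7.899, 3.899)
(7.899, -13.101)

Derivation:
Executing turtle program step by step:
Start: pos=(-2,-6), heading=45, pen down
FD 14: (-2,-6) -> (7.899,3.899) [heading=45, draw]
REPEAT 3 [
  -- iteration 1/3 --
  RT 30: heading 45 -> 15
  RT 15: heading 15 -> 0
  -- iteration 2/3 --
  RT 30: heading 0 -> 330
  RT 15: heading 330 -> 315
  -- iteration 3/3 --
  RT 30: heading 315 -> 285
  RT 15: heading 285 -> 270
]
FD 17: (7.899,3.899) -> (7.899,-13.101) [heading=270, draw]
RT 72: heading 270 -> 198
Final: pos=(7.899,-13.101), heading=198, 2 segment(s) drawn
Waypoints (3 total):
(-2, -6)
(7.899, 3.899)
(7.899, -13.101)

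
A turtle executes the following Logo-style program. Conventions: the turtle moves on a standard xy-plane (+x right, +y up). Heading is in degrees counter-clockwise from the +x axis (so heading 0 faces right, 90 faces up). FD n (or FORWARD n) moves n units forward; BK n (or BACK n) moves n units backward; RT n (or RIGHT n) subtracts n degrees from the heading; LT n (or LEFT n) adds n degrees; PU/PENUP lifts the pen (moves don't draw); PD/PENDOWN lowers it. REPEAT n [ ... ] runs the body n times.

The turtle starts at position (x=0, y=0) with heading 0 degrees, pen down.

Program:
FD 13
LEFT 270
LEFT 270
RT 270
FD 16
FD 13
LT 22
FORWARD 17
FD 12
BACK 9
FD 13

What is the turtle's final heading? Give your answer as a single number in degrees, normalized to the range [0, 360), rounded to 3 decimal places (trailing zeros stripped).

Answer: 292

Derivation:
Executing turtle program step by step:
Start: pos=(0,0), heading=0, pen down
FD 13: (0,0) -> (13,0) [heading=0, draw]
LT 270: heading 0 -> 270
LT 270: heading 270 -> 180
RT 270: heading 180 -> 270
FD 16: (13,0) -> (13,-16) [heading=270, draw]
FD 13: (13,-16) -> (13,-29) [heading=270, draw]
LT 22: heading 270 -> 292
FD 17: (13,-29) -> (19.368,-44.762) [heading=292, draw]
FD 12: (19.368,-44.762) -> (23.864,-55.888) [heading=292, draw]
BK 9: (23.864,-55.888) -> (20.492,-47.544) [heading=292, draw]
FD 13: (20.492,-47.544) -> (25.362,-59.597) [heading=292, draw]
Final: pos=(25.362,-59.597), heading=292, 7 segment(s) drawn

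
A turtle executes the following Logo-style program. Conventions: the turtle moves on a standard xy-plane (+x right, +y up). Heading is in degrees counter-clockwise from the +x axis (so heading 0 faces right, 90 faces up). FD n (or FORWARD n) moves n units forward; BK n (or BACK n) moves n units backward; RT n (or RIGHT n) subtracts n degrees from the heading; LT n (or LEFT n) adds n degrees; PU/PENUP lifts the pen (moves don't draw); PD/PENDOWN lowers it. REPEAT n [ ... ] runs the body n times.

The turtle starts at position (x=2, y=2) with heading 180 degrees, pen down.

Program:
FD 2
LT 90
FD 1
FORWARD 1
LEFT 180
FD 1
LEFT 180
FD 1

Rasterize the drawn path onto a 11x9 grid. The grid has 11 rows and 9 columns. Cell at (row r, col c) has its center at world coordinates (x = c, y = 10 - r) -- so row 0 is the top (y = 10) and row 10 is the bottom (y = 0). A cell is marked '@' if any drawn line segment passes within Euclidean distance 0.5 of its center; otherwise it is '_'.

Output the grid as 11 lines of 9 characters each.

Segment 0: (2,2) -> (0,2)
Segment 1: (0,2) -> (-0,1)
Segment 2: (-0,1) -> (-0,0)
Segment 3: (-0,0) -> (-0,1)
Segment 4: (-0,1) -> (-0,0)

Answer: _________
_________
_________
_________
_________
_________
_________
_________
@@@______
@________
@________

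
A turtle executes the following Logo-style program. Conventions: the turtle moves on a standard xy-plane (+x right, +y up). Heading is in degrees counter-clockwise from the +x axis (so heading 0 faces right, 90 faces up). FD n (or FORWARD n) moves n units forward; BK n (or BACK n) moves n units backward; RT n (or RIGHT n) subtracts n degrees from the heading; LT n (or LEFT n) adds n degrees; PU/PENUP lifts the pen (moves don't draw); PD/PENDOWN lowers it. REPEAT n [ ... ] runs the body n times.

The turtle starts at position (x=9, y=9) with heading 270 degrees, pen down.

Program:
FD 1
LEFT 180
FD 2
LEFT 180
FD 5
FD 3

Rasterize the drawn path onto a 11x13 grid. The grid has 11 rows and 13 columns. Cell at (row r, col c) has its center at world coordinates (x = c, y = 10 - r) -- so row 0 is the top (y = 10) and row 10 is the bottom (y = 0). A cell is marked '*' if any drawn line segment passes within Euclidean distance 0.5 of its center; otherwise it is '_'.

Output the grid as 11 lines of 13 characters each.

Answer: _________*___
_________*___
_________*___
_________*___
_________*___
_________*___
_________*___
_________*___
_________*___
_____________
_____________

Derivation:
Segment 0: (9,9) -> (9,8)
Segment 1: (9,8) -> (9,10)
Segment 2: (9,10) -> (9,5)
Segment 3: (9,5) -> (9,2)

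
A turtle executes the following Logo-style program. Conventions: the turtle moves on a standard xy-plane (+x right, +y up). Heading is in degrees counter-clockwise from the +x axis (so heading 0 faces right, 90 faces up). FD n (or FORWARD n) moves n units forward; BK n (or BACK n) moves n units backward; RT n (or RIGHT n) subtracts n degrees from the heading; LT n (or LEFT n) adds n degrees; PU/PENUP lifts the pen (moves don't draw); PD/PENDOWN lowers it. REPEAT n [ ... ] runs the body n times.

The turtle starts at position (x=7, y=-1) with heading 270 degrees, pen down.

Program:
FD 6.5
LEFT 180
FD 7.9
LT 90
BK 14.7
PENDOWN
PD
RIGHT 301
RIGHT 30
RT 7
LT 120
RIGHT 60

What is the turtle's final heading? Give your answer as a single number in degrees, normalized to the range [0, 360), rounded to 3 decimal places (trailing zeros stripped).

Answer: 262

Derivation:
Executing turtle program step by step:
Start: pos=(7,-1), heading=270, pen down
FD 6.5: (7,-1) -> (7,-7.5) [heading=270, draw]
LT 180: heading 270 -> 90
FD 7.9: (7,-7.5) -> (7,0.4) [heading=90, draw]
LT 90: heading 90 -> 180
BK 14.7: (7,0.4) -> (21.7,0.4) [heading=180, draw]
PD: pen down
PD: pen down
RT 301: heading 180 -> 239
RT 30: heading 239 -> 209
RT 7: heading 209 -> 202
LT 120: heading 202 -> 322
RT 60: heading 322 -> 262
Final: pos=(21.7,0.4), heading=262, 3 segment(s) drawn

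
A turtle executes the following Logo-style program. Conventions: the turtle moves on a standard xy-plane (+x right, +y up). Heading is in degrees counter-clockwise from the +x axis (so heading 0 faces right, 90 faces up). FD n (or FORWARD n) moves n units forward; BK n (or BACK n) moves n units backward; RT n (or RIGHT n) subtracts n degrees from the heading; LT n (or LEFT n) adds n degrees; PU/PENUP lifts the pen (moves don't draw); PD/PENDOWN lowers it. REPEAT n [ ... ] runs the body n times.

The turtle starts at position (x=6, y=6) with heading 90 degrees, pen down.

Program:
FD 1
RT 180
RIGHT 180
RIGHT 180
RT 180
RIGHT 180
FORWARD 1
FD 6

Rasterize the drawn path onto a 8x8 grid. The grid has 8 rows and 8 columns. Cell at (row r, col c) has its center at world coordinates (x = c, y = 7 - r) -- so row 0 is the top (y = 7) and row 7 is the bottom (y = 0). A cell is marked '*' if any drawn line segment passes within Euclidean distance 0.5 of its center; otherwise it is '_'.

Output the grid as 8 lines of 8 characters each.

Answer: ______*_
______*_
______*_
______*_
______*_
______*_
______*_
______*_

Derivation:
Segment 0: (6,6) -> (6,7)
Segment 1: (6,7) -> (6,6)
Segment 2: (6,6) -> (6,0)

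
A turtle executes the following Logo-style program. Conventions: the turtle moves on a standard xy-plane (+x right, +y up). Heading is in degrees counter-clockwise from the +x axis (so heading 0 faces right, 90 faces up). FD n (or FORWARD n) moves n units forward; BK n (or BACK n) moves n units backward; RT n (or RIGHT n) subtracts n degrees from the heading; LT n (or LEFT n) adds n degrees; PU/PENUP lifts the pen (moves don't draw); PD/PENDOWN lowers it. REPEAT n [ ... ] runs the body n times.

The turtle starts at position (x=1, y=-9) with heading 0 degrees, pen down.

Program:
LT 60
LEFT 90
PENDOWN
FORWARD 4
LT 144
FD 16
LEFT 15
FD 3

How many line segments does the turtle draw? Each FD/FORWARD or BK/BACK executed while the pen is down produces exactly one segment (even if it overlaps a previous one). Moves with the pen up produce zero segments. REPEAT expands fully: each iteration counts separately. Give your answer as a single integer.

Executing turtle program step by step:
Start: pos=(1,-9), heading=0, pen down
LT 60: heading 0 -> 60
LT 90: heading 60 -> 150
PD: pen down
FD 4: (1,-9) -> (-2.464,-7) [heading=150, draw]
LT 144: heading 150 -> 294
FD 16: (-2.464,-7) -> (4.044,-21.617) [heading=294, draw]
LT 15: heading 294 -> 309
FD 3: (4.044,-21.617) -> (5.932,-23.948) [heading=309, draw]
Final: pos=(5.932,-23.948), heading=309, 3 segment(s) drawn
Segments drawn: 3

Answer: 3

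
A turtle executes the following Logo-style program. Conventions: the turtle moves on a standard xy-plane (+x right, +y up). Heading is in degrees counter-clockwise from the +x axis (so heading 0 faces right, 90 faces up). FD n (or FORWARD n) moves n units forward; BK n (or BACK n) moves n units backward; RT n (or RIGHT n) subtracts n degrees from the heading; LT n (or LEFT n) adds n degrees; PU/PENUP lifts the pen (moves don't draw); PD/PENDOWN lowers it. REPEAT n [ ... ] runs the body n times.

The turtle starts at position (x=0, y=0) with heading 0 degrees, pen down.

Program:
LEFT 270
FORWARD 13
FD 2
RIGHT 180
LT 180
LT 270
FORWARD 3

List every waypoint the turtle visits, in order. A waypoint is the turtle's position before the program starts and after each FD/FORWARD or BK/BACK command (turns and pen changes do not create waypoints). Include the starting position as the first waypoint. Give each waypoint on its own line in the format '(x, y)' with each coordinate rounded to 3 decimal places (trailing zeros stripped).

Answer: (0, 0)
(0, -13)
(0, -15)
(-3, -15)

Derivation:
Executing turtle program step by step:
Start: pos=(0,0), heading=0, pen down
LT 270: heading 0 -> 270
FD 13: (0,0) -> (0,-13) [heading=270, draw]
FD 2: (0,-13) -> (0,-15) [heading=270, draw]
RT 180: heading 270 -> 90
LT 180: heading 90 -> 270
LT 270: heading 270 -> 180
FD 3: (0,-15) -> (-3,-15) [heading=180, draw]
Final: pos=(-3,-15), heading=180, 3 segment(s) drawn
Waypoints (4 total):
(0, 0)
(0, -13)
(0, -15)
(-3, -15)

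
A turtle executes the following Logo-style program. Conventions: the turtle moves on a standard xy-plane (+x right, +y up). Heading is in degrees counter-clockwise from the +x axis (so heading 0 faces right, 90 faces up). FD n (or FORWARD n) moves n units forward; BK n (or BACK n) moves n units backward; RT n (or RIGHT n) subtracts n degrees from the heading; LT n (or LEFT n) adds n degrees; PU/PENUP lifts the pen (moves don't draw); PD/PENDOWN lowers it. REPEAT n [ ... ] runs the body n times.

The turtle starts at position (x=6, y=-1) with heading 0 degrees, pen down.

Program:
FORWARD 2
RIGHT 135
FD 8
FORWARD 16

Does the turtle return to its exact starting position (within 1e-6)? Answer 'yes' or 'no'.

Answer: no

Derivation:
Executing turtle program step by step:
Start: pos=(6,-1), heading=0, pen down
FD 2: (6,-1) -> (8,-1) [heading=0, draw]
RT 135: heading 0 -> 225
FD 8: (8,-1) -> (2.343,-6.657) [heading=225, draw]
FD 16: (2.343,-6.657) -> (-8.971,-17.971) [heading=225, draw]
Final: pos=(-8.971,-17.971), heading=225, 3 segment(s) drawn

Start position: (6, -1)
Final position: (-8.971, -17.971)
Distance = 22.63; >= 1e-6 -> NOT closed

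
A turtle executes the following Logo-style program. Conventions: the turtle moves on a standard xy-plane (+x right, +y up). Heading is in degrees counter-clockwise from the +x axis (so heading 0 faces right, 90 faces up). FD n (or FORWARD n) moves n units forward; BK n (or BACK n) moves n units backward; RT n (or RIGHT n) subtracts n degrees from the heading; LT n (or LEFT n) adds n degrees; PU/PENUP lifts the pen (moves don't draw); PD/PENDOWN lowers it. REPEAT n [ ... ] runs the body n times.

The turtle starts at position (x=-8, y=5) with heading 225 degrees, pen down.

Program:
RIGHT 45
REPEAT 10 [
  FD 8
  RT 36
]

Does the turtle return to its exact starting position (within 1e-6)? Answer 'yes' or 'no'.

Answer: yes

Derivation:
Executing turtle program step by step:
Start: pos=(-8,5), heading=225, pen down
RT 45: heading 225 -> 180
REPEAT 10 [
  -- iteration 1/10 --
  FD 8: (-8,5) -> (-16,5) [heading=180, draw]
  RT 36: heading 180 -> 144
  -- iteration 2/10 --
  FD 8: (-16,5) -> (-22.472,9.702) [heading=144, draw]
  RT 36: heading 144 -> 108
  -- iteration 3/10 --
  FD 8: (-22.472,9.702) -> (-24.944,17.311) [heading=108, draw]
  RT 36: heading 108 -> 72
  -- iteration 4/10 --
  FD 8: (-24.944,17.311) -> (-22.472,24.919) [heading=72, draw]
  RT 36: heading 72 -> 36
  -- iteration 5/10 --
  FD 8: (-22.472,24.919) -> (-16,29.621) [heading=36, draw]
  RT 36: heading 36 -> 0
  -- iteration 6/10 --
  FD 8: (-16,29.621) -> (-8,29.621) [heading=0, draw]
  RT 36: heading 0 -> 324
  -- iteration 7/10 --
  FD 8: (-8,29.621) -> (-1.528,24.919) [heading=324, draw]
  RT 36: heading 324 -> 288
  -- iteration 8/10 --
  FD 8: (-1.528,24.919) -> (0.944,17.311) [heading=288, draw]
  RT 36: heading 288 -> 252
  -- iteration 9/10 --
  FD 8: (0.944,17.311) -> (-1.528,9.702) [heading=252, draw]
  RT 36: heading 252 -> 216
  -- iteration 10/10 --
  FD 8: (-1.528,9.702) -> (-8,5) [heading=216, draw]
  RT 36: heading 216 -> 180
]
Final: pos=(-8,5), heading=180, 10 segment(s) drawn

Start position: (-8, 5)
Final position: (-8, 5)
Distance = 0; < 1e-6 -> CLOSED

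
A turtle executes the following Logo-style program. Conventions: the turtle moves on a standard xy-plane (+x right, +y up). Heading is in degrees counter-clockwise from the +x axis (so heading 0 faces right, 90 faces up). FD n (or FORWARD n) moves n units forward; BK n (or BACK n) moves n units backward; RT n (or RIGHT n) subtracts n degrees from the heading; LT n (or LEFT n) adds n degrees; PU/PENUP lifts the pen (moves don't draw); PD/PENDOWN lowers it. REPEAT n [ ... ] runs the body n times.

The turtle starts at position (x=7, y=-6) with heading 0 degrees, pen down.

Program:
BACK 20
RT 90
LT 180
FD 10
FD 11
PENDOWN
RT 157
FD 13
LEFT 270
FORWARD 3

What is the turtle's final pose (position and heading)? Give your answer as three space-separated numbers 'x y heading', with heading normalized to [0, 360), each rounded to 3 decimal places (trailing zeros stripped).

Answer: -10.682 1.861 203

Derivation:
Executing turtle program step by step:
Start: pos=(7,-6), heading=0, pen down
BK 20: (7,-6) -> (-13,-6) [heading=0, draw]
RT 90: heading 0 -> 270
LT 180: heading 270 -> 90
FD 10: (-13,-6) -> (-13,4) [heading=90, draw]
FD 11: (-13,4) -> (-13,15) [heading=90, draw]
PD: pen down
RT 157: heading 90 -> 293
FD 13: (-13,15) -> (-7.92,3.033) [heading=293, draw]
LT 270: heading 293 -> 203
FD 3: (-7.92,3.033) -> (-10.682,1.861) [heading=203, draw]
Final: pos=(-10.682,1.861), heading=203, 5 segment(s) drawn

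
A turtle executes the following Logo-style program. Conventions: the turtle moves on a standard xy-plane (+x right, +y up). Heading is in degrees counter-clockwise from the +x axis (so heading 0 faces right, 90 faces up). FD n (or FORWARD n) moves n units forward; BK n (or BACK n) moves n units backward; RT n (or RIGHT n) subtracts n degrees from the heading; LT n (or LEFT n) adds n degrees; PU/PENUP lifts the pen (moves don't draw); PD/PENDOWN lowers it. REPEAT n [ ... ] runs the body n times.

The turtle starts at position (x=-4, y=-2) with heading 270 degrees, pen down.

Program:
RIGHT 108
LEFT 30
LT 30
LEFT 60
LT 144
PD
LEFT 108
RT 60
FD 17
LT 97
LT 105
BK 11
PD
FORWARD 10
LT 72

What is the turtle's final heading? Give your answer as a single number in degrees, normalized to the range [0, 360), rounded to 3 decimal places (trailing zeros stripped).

Answer: 28

Derivation:
Executing turtle program step by step:
Start: pos=(-4,-2), heading=270, pen down
RT 108: heading 270 -> 162
LT 30: heading 162 -> 192
LT 30: heading 192 -> 222
LT 60: heading 222 -> 282
LT 144: heading 282 -> 66
PD: pen down
LT 108: heading 66 -> 174
RT 60: heading 174 -> 114
FD 17: (-4,-2) -> (-10.915,13.53) [heading=114, draw]
LT 97: heading 114 -> 211
LT 105: heading 211 -> 316
BK 11: (-10.915,13.53) -> (-18.827,21.172) [heading=316, draw]
PD: pen down
FD 10: (-18.827,21.172) -> (-11.634,14.225) [heading=316, draw]
LT 72: heading 316 -> 28
Final: pos=(-11.634,14.225), heading=28, 3 segment(s) drawn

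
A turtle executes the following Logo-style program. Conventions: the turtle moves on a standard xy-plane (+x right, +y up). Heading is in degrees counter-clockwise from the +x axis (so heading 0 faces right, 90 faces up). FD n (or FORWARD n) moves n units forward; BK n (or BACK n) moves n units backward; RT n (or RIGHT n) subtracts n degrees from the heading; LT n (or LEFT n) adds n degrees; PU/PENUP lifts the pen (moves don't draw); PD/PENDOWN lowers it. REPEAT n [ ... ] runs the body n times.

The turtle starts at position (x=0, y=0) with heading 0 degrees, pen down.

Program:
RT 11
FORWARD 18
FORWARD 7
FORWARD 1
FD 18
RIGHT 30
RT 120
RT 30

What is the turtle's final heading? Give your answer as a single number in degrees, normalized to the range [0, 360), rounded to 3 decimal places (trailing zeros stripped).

Answer: 169

Derivation:
Executing turtle program step by step:
Start: pos=(0,0), heading=0, pen down
RT 11: heading 0 -> 349
FD 18: (0,0) -> (17.669,-3.435) [heading=349, draw]
FD 7: (17.669,-3.435) -> (24.541,-4.77) [heading=349, draw]
FD 1: (24.541,-4.77) -> (25.522,-4.961) [heading=349, draw]
FD 18: (25.522,-4.961) -> (43.192,-8.396) [heading=349, draw]
RT 30: heading 349 -> 319
RT 120: heading 319 -> 199
RT 30: heading 199 -> 169
Final: pos=(43.192,-8.396), heading=169, 4 segment(s) drawn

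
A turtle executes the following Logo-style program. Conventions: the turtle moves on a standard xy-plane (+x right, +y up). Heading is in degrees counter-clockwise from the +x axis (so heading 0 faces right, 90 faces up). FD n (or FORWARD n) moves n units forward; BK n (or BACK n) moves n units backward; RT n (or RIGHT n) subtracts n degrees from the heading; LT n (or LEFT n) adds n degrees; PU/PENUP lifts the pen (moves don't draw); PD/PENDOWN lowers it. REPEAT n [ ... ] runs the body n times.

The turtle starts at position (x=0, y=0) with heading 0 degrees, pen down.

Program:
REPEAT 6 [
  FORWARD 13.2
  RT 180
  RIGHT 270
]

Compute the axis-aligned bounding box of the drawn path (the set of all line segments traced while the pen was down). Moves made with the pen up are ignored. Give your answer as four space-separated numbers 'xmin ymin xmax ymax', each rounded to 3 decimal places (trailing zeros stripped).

Executing turtle program step by step:
Start: pos=(0,0), heading=0, pen down
REPEAT 6 [
  -- iteration 1/6 --
  FD 13.2: (0,0) -> (13.2,0) [heading=0, draw]
  RT 180: heading 0 -> 180
  RT 270: heading 180 -> 270
  -- iteration 2/6 --
  FD 13.2: (13.2,0) -> (13.2,-13.2) [heading=270, draw]
  RT 180: heading 270 -> 90
  RT 270: heading 90 -> 180
  -- iteration 3/6 --
  FD 13.2: (13.2,-13.2) -> (0,-13.2) [heading=180, draw]
  RT 180: heading 180 -> 0
  RT 270: heading 0 -> 90
  -- iteration 4/6 --
  FD 13.2: (0,-13.2) -> (0,0) [heading=90, draw]
  RT 180: heading 90 -> 270
  RT 270: heading 270 -> 0
  -- iteration 5/6 --
  FD 13.2: (0,0) -> (13.2,0) [heading=0, draw]
  RT 180: heading 0 -> 180
  RT 270: heading 180 -> 270
  -- iteration 6/6 --
  FD 13.2: (13.2,0) -> (13.2,-13.2) [heading=270, draw]
  RT 180: heading 270 -> 90
  RT 270: heading 90 -> 180
]
Final: pos=(13.2,-13.2), heading=180, 6 segment(s) drawn

Segment endpoints: x in {0, 0, 0, 13.2, 13.2, 13.2, 13.2}, y in {-13.2, -13.2, -13.2, 0, 0, 0}
xmin=0, ymin=-13.2, xmax=13.2, ymax=0

Answer: 0 -13.2 13.2 0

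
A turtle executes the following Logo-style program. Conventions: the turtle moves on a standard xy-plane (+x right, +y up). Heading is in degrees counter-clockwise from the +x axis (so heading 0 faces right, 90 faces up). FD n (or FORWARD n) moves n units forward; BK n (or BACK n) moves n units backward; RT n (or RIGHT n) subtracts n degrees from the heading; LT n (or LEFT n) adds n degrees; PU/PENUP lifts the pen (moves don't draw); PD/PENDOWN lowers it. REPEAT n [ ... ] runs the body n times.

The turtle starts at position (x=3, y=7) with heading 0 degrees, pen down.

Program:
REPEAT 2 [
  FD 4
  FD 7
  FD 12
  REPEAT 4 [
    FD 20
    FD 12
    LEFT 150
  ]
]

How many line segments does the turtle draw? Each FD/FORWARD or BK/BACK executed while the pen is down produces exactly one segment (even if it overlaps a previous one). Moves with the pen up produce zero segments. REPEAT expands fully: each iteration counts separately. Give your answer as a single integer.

Executing turtle program step by step:
Start: pos=(3,7), heading=0, pen down
REPEAT 2 [
  -- iteration 1/2 --
  FD 4: (3,7) -> (7,7) [heading=0, draw]
  FD 7: (7,7) -> (14,7) [heading=0, draw]
  FD 12: (14,7) -> (26,7) [heading=0, draw]
  REPEAT 4 [
    -- iteration 1/4 --
    FD 20: (26,7) -> (46,7) [heading=0, draw]
    FD 12: (46,7) -> (58,7) [heading=0, draw]
    LT 150: heading 0 -> 150
    -- iteration 2/4 --
    FD 20: (58,7) -> (40.679,17) [heading=150, draw]
    FD 12: (40.679,17) -> (30.287,23) [heading=150, draw]
    LT 150: heading 150 -> 300
    -- iteration 3/4 --
    FD 20: (30.287,23) -> (40.287,5.679) [heading=300, draw]
    FD 12: (40.287,5.679) -> (46.287,-4.713) [heading=300, draw]
    LT 150: heading 300 -> 90
    -- iteration 4/4 --
    FD 20: (46.287,-4.713) -> (46.287,15.287) [heading=90, draw]
    FD 12: (46.287,15.287) -> (46.287,27.287) [heading=90, draw]
    LT 150: heading 90 -> 240
  ]
  -- iteration 2/2 --
  FD 4: (46.287,27.287) -> (44.287,23.823) [heading=240, draw]
  FD 7: (44.287,23.823) -> (40.787,17.761) [heading=240, draw]
  FD 12: (40.787,17.761) -> (34.787,7.369) [heading=240, draw]
  REPEAT 4 [
    -- iteration 1/4 --
    FD 20: (34.787,7.369) -> (24.787,-9.952) [heading=240, draw]
    FD 12: (24.787,-9.952) -> (18.787,-20.344) [heading=240, draw]
    LT 150: heading 240 -> 30
    -- iteration 2/4 --
    FD 20: (18.787,-20.344) -> (36.108,-10.344) [heading=30, draw]
    FD 12: (36.108,-10.344) -> (46.5,-4.344) [heading=30, draw]
    LT 150: heading 30 -> 180
    -- iteration 3/4 --
    FD 20: (46.5,-4.344) -> (26.5,-4.344) [heading=180, draw]
    FD 12: (26.5,-4.344) -> (14.5,-4.344) [heading=180, draw]
    LT 150: heading 180 -> 330
    -- iteration 4/4 --
    FD 20: (14.5,-4.344) -> (31.821,-14.344) [heading=330, draw]
    FD 12: (31.821,-14.344) -> (42.213,-20.344) [heading=330, draw]
    LT 150: heading 330 -> 120
  ]
]
Final: pos=(42.213,-20.344), heading=120, 22 segment(s) drawn
Segments drawn: 22

Answer: 22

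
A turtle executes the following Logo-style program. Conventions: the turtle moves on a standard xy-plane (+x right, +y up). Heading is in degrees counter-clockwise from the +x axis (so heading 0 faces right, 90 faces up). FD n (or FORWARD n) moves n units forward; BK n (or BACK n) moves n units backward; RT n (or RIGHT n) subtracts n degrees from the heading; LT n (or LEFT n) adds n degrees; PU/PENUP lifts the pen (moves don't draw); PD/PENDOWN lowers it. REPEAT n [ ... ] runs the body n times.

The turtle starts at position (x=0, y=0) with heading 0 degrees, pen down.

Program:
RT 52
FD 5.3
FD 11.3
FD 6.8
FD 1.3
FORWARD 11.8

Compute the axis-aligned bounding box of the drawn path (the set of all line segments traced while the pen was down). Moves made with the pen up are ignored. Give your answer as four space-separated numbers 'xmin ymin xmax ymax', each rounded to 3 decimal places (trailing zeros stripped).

Executing turtle program step by step:
Start: pos=(0,0), heading=0, pen down
RT 52: heading 0 -> 308
FD 5.3: (0,0) -> (3.263,-4.176) [heading=308, draw]
FD 11.3: (3.263,-4.176) -> (10.22,-13.081) [heading=308, draw]
FD 6.8: (10.22,-13.081) -> (14.406,-18.439) [heading=308, draw]
FD 1.3: (14.406,-18.439) -> (15.207,-19.464) [heading=308, draw]
FD 11.8: (15.207,-19.464) -> (22.472,-28.762) [heading=308, draw]
Final: pos=(22.472,-28.762), heading=308, 5 segment(s) drawn

Segment endpoints: x in {0, 3.263, 10.22, 14.406, 15.207, 22.472}, y in {-28.762, -19.464, -18.439, -13.081, -4.176, 0}
xmin=0, ymin=-28.762, xmax=22.472, ymax=0

Answer: 0 -28.762 22.472 0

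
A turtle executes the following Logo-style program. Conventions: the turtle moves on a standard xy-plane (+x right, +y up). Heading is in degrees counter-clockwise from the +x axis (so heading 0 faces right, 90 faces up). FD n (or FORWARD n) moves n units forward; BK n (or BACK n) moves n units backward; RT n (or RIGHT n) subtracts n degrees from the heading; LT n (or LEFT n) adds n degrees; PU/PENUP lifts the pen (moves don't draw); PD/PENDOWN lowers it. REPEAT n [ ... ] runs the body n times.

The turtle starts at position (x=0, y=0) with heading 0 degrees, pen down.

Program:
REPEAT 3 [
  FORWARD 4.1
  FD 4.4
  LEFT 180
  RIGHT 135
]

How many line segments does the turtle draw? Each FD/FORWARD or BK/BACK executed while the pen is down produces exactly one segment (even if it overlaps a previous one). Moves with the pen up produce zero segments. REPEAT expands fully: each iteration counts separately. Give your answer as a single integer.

Executing turtle program step by step:
Start: pos=(0,0), heading=0, pen down
REPEAT 3 [
  -- iteration 1/3 --
  FD 4.1: (0,0) -> (4.1,0) [heading=0, draw]
  FD 4.4: (4.1,0) -> (8.5,0) [heading=0, draw]
  LT 180: heading 0 -> 180
  RT 135: heading 180 -> 45
  -- iteration 2/3 --
  FD 4.1: (8.5,0) -> (11.399,2.899) [heading=45, draw]
  FD 4.4: (11.399,2.899) -> (14.51,6.01) [heading=45, draw]
  LT 180: heading 45 -> 225
  RT 135: heading 225 -> 90
  -- iteration 3/3 --
  FD 4.1: (14.51,6.01) -> (14.51,10.11) [heading=90, draw]
  FD 4.4: (14.51,10.11) -> (14.51,14.51) [heading=90, draw]
  LT 180: heading 90 -> 270
  RT 135: heading 270 -> 135
]
Final: pos=(14.51,14.51), heading=135, 6 segment(s) drawn
Segments drawn: 6

Answer: 6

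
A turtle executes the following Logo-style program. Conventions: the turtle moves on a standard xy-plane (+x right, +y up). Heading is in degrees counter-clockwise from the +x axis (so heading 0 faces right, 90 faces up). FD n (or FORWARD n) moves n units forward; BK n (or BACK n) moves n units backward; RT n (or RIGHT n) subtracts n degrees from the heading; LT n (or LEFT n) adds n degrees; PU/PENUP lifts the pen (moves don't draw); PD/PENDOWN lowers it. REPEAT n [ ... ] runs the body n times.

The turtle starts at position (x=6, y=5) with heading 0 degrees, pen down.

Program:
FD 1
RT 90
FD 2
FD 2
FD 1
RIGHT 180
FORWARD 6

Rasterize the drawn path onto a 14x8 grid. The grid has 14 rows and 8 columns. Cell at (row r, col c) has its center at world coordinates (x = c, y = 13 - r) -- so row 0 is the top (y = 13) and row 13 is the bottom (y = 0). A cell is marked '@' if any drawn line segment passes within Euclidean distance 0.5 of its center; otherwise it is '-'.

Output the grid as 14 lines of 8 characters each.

Answer: --------
--------
--------
--------
--------
--------
--------
-------@
------@@
-------@
-------@
-------@
-------@
-------@

Derivation:
Segment 0: (6,5) -> (7,5)
Segment 1: (7,5) -> (7,3)
Segment 2: (7,3) -> (7,1)
Segment 3: (7,1) -> (7,0)
Segment 4: (7,0) -> (7,6)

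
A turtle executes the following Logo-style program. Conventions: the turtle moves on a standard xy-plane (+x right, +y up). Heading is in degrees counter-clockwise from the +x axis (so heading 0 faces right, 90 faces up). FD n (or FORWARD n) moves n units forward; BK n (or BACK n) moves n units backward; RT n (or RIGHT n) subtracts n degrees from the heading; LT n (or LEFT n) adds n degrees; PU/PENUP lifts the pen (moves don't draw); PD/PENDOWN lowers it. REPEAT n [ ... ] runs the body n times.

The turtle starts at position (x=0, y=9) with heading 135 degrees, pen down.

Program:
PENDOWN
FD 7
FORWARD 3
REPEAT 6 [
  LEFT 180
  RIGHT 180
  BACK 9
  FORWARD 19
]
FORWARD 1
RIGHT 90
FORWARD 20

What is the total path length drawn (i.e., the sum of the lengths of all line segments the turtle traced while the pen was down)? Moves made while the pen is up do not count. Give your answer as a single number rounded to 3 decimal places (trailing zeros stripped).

Answer: 199

Derivation:
Executing turtle program step by step:
Start: pos=(0,9), heading=135, pen down
PD: pen down
FD 7: (0,9) -> (-4.95,13.95) [heading=135, draw]
FD 3: (-4.95,13.95) -> (-7.071,16.071) [heading=135, draw]
REPEAT 6 [
  -- iteration 1/6 --
  LT 180: heading 135 -> 315
  RT 180: heading 315 -> 135
  BK 9: (-7.071,16.071) -> (-0.707,9.707) [heading=135, draw]
  FD 19: (-0.707,9.707) -> (-14.142,23.142) [heading=135, draw]
  -- iteration 2/6 --
  LT 180: heading 135 -> 315
  RT 180: heading 315 -> 135
  BK 9: (-14.142,23.142) -> (-7.778,16.778) [heading=135, draw]
  FD 19: (-7.778,16.778) -> (-21.213,30.213) [heading=135, draw]
  -- iteration 3/6 --
  LT 180: heading 135 -> 315
  RT 180: heading 315 -> 135
  BK 9: (-21.213,30.213) -> (-14.849,23.849) [heading=135, draw]
  FD 19: (-14.849,23.849) -> (-28.284,37.284) [heading=135, draw]
  -- iteration 4/6 --
  LT 180: heading 135 -> 315
  RT 180: heading 315 -> 135
  BK 9: (-28.284,37.284) -> (-21.92,30.92) [heading=135, draw]
  FD 19: (-21.92,30.92) -> (-35.355,44.355) [heading=135, draw]
  -- iteration 5/6 --
  LT 180: heading 135 -> 315
  RT 180: heading 315 -> 135
  BK 9: (-35.355,44.355) -> (-28.991,37.991) [heading=135, draw]
  FD 19: (-28.991,37.991) -> (-42.426,51.426) [heading=135, draw]
  -- iteration 6/6 --
  LT 180: heading 135 -> 315
  RT 180: heading 315 -> 135
  BK 9: (-42.426,51.426) -> (-36.062,45.062) [heading=135, draw]
  FD 19: (-36.062,45.062) -> (-49.497,58.497) [heading=135, draw]
]
FD 1: (-49.497,58.497) -> (-50.205,59.205) [heading=135, draw]
RT 90: heading 135 -> 45
FD 20: (-50.205,59.205) -> (-36.062,73.347) [heading=45, draw]
Final: pos=(-36.062,73.347), heading=45, 16 segment(s) drawn

Segment lengths:
  seg 1: (0,9) -> (-4.95,13.95), length = 7
  seg 2: (-4.95,13.95) -> (-7.071,16.071), length = 3
  seg 3: (-7.071,16.071) -> (-0.707,9.707), length = 9
  seg 4: (-0.707,9.707) -> (-14.142,23.142), length = 19
  seg 5: (-14.142,23.142) -> (-7.778,16.778), length = 9
  seg 6: (-7.778,16.778) -> (-21.213,30.213), length = 19
  seg 7: (-21.213,30.213) -> (-14.849,23.849), length = 9
  seg 8: (-14.849,23.849) -> (-28.284,37.284), length = 19
  seg 9: (-28.284,37.284) -> (-21.92,30.92), length = 9
  seg 10: (-21.92,30.92) -> (-35.355,44.355), length = 19
  seg 11: (-35.355,44.355) -> (-28.991,37.991), length = 9
  seg 12: (-28.991,37.991) -> (-42.426,51.426), length = 19
  seg 13: (-42.426,51.426) -> (-36.062,45.062), length = 9
  seg 14: (-36.062,45.062) -> (-49.497,58.497), length = 19
  seg 15: (-49.497,58.497) -> (-50.205,59.205), length = 1
  seg 16: (-50.205,59.205) -> (-36.062,73.347), length = 20
Total = 199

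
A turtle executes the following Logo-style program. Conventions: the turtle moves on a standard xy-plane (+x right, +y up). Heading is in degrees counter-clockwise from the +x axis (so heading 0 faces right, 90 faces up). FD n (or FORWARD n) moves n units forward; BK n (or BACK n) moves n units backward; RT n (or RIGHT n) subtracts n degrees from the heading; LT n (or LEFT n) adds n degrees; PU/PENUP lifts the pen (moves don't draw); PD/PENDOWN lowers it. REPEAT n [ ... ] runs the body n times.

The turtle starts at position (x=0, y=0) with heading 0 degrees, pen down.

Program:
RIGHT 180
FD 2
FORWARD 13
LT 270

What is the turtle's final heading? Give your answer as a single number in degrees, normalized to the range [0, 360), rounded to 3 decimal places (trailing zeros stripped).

Executing turtle program step by step:
Start: pos=(0,0), heading=0, pen down
RT 180: heading 0 -> 180
FD 2: (0,0) -> (-2,0) [heading=180, draw]
FD 13: (-2,0) -> (-15,0) [heading=180, draw]
LT 270: heading 180 -> 90
Final: pos=(-15,0), heading=90, 2 segment(s) drawn

Answer: 90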